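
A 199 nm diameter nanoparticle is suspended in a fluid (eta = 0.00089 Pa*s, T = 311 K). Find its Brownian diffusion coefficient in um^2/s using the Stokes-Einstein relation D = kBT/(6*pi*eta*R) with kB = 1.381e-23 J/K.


Radius R = 199/2 = 99.5 nm = 9.95e-08 m
D = kB*T / (6*pi*eta*R)
D = 1.381e-23 * 311 / (6 * pi * 0.00089 * 9.95e-08)
D = 2.573e-12 m^2/s = 2.573 um^2/s

2.573


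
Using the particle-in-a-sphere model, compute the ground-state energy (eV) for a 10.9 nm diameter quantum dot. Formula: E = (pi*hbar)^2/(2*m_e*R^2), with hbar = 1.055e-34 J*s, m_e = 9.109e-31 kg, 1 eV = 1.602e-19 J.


Radius R = 10.9/2 = 5.45 nm = 5.45e-09 m
E = (pi * 1.055e-34)^2 / (2 * 9.109e-31 * (5.45e-09)^2)
E(J) = 2.03007e-21
E = E(J) / 1.602e-19 = 0.0127 eV

0.0127


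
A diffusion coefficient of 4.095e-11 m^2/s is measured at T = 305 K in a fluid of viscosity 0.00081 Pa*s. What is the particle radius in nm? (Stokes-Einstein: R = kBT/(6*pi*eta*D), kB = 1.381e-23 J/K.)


Stokes-Einstein: R = kB*T / (6*pi*eta*D)
R = 1.381e-23 * 305 / (6 * pi * 0.00081 * 4.095e-11)
R = 6.7368e-09 m = 6.74 nm

6.74


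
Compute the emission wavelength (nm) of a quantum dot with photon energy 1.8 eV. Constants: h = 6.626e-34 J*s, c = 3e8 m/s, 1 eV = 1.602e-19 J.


Convert energy: E = 1.8 eV = 1.8 * 1.602e-19 = 2.8836e-19 J
lambda = h*c / E = 6.626e-34 * 3e8 / 2.8836e-19
lambda = 6.89347e-07 m = 689.3 nm

689.3


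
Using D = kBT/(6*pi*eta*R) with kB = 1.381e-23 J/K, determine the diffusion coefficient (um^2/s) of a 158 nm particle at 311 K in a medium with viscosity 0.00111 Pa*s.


Radius R = 158/2 = 79 nm = 7.9e-08 m
D = kB*T / (6*pi*eta*R)
D = 1.381e-23 * 311 / (6 * pi * 0.00111 * 7.9e-08)
D = 2.59838e-12 m^2/s = 2.598 um^2/s

2.598


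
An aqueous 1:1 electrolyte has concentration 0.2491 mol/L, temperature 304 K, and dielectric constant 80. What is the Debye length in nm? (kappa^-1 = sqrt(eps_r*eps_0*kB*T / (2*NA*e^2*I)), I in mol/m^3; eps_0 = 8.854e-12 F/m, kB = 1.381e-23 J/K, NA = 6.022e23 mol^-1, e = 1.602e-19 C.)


Ionic strength I = 0.2491 * 1^2 * 1000 = 249.1 mol/m^3
kappa^-1 = sqrt(80 * 8.854e-12 * 1.381e-23 * 304 / (2 * 6.022e23 * (1.602e-19)^2 * 249.1))
kappa^-1 = 0.621 nm

0.621


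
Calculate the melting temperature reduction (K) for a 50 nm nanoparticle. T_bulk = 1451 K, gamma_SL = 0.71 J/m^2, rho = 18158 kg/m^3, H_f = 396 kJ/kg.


Radius R = 50/2 = 25 nm = 2.5e-08 m
Convert H_f = 396 kJ/kg = 396000 J/kg
dT = 2 * gamma_SL * T_bulk / (rho * H_f * R)
dT = 2 * 0.71 * 1451 / (18158 * 396000 * 2.5e-08)
dT = 11.5 K

11.5


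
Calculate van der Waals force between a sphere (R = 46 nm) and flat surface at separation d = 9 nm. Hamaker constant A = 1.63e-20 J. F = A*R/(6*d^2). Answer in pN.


Convert to SI: R = 46 nm = 4.6e-08 m, d = 9 nm = 9e-09 m
F = A * R / (6 * d^2)
F = 1.63e-20 * 4.6e-08 / (6 * (9e-09)^2)
F = 1.5428e-12 N = 1.543 pN

1.543


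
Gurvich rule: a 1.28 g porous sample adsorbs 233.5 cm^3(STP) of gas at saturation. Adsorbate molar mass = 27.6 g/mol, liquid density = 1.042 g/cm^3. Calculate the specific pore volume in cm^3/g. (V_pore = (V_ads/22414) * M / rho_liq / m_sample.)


Moles adsorbed n = V_ads / 22414 = 233.5 / 22414 = 1.041760e-02 mol
Liquid volume V_liq = n * M / rho_liq = 1.041760e-02 * 27.6 / 1.042 = 0.27594 cm^3
Specific pore volume V_pore = V_liq / m_sample = 0.27594 / 1.28
V_pore = 0.2156 cm^3/g

0.2156


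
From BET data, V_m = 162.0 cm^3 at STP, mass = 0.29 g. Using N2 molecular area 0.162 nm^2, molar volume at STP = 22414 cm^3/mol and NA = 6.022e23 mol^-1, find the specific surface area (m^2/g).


Number of moles in monolayer = V_m / 22414 = 162.0 / 22414 = 0.00722763
Number of molecules = moles * NA = 0.00722763 * 6.022e23
SA = molecules * sigma / mass
SA = (162.0 / 22414) * 6.022e23 * 0.162e-18 / 0.29
SA = 2431.4 m^2/g

2431.4


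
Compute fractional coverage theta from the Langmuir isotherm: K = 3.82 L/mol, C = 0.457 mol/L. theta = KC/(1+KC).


Langmuir isotherm: theta = K*C / (1 + K*C)
K*C = 3.82 * 0.457 = 1.74574
theta = 1.74574 / (1 + 1.74574) = 1.74574 / 2.74574
theta = 0.6358

0.6358


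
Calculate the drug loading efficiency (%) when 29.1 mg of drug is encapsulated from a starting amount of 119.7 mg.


Drug loading efficiency = (drug loaded / drug initial) * 100
DLE = 29.1 / 119.7 * 100
DLE = 0.2431 * 100
DLE = 24.31%

24.31


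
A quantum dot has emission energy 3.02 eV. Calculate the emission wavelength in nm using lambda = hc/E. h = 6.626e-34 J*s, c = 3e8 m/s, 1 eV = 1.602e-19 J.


Convert energy: E = 3.02 eV = 3.02 * 1.602e-19 = 4.83804e-19 J
lambda = h*c / E = 6.626e-34 * 3e8 / 4.83804e-19
lambda = 4.10869e-07 m = 410.9 nm

410.9


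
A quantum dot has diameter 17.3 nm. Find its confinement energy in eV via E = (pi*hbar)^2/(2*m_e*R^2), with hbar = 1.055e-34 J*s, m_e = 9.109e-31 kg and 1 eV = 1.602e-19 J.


Radius R = 17.3/2 = 8.65 nm = 8.65e-09 m
E = (pi * 1.055e-34)^2 / (2 * 9.109e-31 * (8.65e-09)^2)
E(J) = 8.05883e-22
E = E(J) / 1.602e-19 = 0.005 eV

0.005


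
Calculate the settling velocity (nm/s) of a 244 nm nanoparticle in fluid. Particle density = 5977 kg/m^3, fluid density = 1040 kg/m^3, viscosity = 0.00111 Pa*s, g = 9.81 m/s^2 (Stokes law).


Radius R = 244/2 nm = 1.22e-07 m
Density difference = 5977 - 1040 = 4937 kg/m^3
v = 2 * R^2 * (rho_p - rho_f) * g / (9 * eta)
v = 2 * (1.22e-07)^2 * 4937 * 9.81 / (9 * 0.00111)
v = 1.44317e-07 m/s = 144.3166 nm/s

144.3166


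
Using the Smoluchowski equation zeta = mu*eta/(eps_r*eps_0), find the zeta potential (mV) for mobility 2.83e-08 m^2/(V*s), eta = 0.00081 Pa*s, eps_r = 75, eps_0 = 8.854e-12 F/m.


Smoluchowski equation: zeta = mu * eta / (eps_r * eps_0)
zeta = 2.83e-08 * 0.00081 / (75 * 8.854e-12)
zeta = 0.03452 V = 34.52 mV

34.52


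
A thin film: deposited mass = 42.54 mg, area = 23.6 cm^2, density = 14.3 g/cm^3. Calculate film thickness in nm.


Convert: m = 42.54 mg = 4.2540e-05 kg, A = 23.6 cm^2 = 2.3600e-03 m^2, rho = 14.3 g/cm^3 = 14300 kg/m^3
t = m / (A * rho)
t = 4.2540e-05 / (2.3600e-03 * 14300)
t = 1.2605e-06 m = 1260.5 nm

1260.5


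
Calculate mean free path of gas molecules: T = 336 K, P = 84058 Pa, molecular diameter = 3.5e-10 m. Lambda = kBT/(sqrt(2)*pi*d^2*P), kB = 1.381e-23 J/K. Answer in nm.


Mean free path: lambda = kB*T / (sqrt(2) * pi * d^2 * P)
lambda = 1.381e-23 * 336 / (sqrt(2) * pi * (3.5e-10)^2 * 84058)
lambda = 1.01427e-07 m
lambda = 101.43 nm

101.43


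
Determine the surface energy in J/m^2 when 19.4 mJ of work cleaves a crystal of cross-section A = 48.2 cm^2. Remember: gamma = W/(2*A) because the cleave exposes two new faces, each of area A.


Convert: A = 48.2 cm^2 = 0.00482 m^2, W = 19.4 mJ = 0.0194 J
Cleaving exposes two faces of area A, so total new surface = 2*A and gamma = W / (2*A)
gamma = 0.0194 / (2 * 0.00482)
gamma = 2.012 J/m^2

2.012


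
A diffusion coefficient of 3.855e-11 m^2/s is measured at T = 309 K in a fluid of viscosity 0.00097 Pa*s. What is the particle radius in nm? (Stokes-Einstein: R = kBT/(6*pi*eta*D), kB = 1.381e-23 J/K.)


Stokes-Einstein: R = kB*T / (6*pi*eta*D)
R = 1.381e-23 * 309 / (6 * pi * 0.00097 * 3.855e-11)
R = 6.05417e-09 m = 6.05 nm

6.05


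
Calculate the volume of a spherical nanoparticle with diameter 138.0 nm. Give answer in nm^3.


Radius r = 138.0/2 = 69 nm
Volume V = (4/3) * pi * r^3
V = (4/3) * pi * (69)^3
V = 1376055.28 nm^3

1376055.28


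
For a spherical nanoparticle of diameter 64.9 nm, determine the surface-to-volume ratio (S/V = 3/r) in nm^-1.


Radius r = 64.9/2 = 32.45 nm
S/V = 3 / r = 3 / 32.45
S/V = 0.0924 nm^-1

0.0924


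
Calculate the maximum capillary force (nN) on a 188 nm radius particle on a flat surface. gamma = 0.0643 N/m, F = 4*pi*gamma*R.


Convert radius: R = 188 nm = 1.88e-07 m
F = 4 * pi * gamma * R
F = 4 * pi * 0.0643 * 1.88e-07
F = 1.51907e-07 N = 151.9073 nN

151.9073


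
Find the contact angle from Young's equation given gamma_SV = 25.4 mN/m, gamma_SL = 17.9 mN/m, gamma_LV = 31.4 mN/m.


cos(theta) = (gamma_SV - gamma_SL) / gamma_LV
cos(theta) = (25.4 - 17.9) / 31.4
cos(theta) = 0.238854
theta = arccos(0.238854) = 76.18 degrees

76.18


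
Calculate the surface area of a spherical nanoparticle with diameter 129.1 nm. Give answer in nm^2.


Radius r = 129.1/2 = 64.55 nm
Surface area SA = 4 * pi * r^2
SA = 4 * pi * (64.55)^2
SA = 52360.33 nm^2

52360.33


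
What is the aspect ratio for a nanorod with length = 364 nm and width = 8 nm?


Aspect ratio AR = length / diameter
AR = 364 / 8
AR = 45.5

45.5


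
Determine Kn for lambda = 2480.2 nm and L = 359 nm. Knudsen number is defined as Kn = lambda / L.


Knudsen number Kn = lambda / L
Kn = 2480.2 / 359
Kn = 6.9086

6.9086


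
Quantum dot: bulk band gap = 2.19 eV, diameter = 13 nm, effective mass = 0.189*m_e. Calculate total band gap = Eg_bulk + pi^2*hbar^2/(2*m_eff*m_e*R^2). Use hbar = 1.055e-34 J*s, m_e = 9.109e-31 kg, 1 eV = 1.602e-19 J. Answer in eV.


Radius R = 13/2 nm = 6.5e-09 m
Confinement energy dE = pi^2 * hbar^2 / (2 * m_eff * m_e * R^2)
dE = pi^2 * (1.055e-34)^2 / (2 * 0.189 * 9.109e-31 * (6.5e-09)^2) J, divided by 1.602e-19 J/eV
dE = 0.0471 eV
Total band gap = E_g(bulk) + dE = 2.19 + 0.0471 = 2.2371 eV

2.2371


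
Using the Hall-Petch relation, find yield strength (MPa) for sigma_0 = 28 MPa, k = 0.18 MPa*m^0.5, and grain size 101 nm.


d = 101 nm = 1.01e-07 m
sqrt(d) = 0.000317805
Hall-Petch contribution = k / sqrt(d) = 0.18 / 0.000317805 = 566.4 MPa
sigma = sigma_0 + k/sqrt(d) = 28 + 566.4 = 594.4 MPa

594.4


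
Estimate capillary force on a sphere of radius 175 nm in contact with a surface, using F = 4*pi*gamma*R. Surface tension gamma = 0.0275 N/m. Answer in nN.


Convert radius: R = 175 nm = 1.75e-07 m
F = 4 * pi * gamma * R
F = 4 * pi * 0.0275 * 1.75e-07
F = 6.04757e-08 N = 60.4757 nN

60.4757


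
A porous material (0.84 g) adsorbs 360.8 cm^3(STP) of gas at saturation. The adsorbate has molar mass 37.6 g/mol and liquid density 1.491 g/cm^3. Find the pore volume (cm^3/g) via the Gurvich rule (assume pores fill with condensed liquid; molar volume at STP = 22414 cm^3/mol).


Moles adsorbed n = V_ads / 22414 = 360.8 / 22414 = 1.609708e-02 mol
Liquid volume V_liq = n * M / rho_liq = 1.609708e-02 * 37.6 / 1.491 = 0.40594 cm^3
Specific pore volume V_pore = V_liq / m_sample = 0.40594 / 0.84
V_pore = 0.4833 cm^3/g

0.4833


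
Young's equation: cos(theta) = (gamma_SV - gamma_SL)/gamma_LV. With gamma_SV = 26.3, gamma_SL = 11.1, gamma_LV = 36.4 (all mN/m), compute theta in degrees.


cos(theta) = (gamma_SV - gamma_SL) / gamma_LV
cos(theta) = (26.3 - 11.1) / 36.4
cos(theta) = 0.417582
theta = arccos(0.417582) = 65.32 degrees

65.32


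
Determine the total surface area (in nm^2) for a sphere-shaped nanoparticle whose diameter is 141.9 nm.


Radius r = 141.9/2 = 70.95 nm
Surface area SA = 4 * pi * r^2
SA = 4 * pi * (70.95)^2
SA = 63257.88 nm^2

63257.88


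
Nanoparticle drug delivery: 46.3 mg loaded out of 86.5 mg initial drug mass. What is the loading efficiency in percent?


Drug loading efficiency = (drug loaded / drug initial) * 100
DLE = 46.3 / 86.5 * 100
DLE = 0.5353 * 100
DLE = 53.53%

53.53


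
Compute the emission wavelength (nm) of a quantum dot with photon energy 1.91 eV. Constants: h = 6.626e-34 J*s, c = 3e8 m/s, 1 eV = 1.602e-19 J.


Convert energy: E = 1.91 eV = 1.91 * 1.602e-19 = 3.05982e-19 J
lambda = h*c / E = 6.626e-34 * 3e8 / 3.05982e-19
lambda = 6.49646e-07 m = 649.6 nm

649.6


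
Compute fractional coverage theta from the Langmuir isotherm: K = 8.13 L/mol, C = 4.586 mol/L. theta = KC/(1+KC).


Langmuir isotherm: theta = K*C / (1 + K*C)
K*C = 8.13 * 4.586 = 37.28418
theta = 37.28418 / (1 + 37.28418) = 37.28418 / 38.28418
theta = 0.9739

0.9739


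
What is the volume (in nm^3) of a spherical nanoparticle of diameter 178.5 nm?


Radius r = 178.5/2 = 89.25 nm
Volume V = (4/3) * pi * r^3
V = (4/3) * pi * (89.25)^3
V = 2977921.76 nm^3

2977921.76


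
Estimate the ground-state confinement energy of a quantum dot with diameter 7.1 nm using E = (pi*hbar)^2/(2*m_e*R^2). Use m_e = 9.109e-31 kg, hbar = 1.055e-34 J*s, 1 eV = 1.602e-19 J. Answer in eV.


Radius R = 7.1/2 = 3.55 nm = 3.55e-09 m
E = (pi * 1.055e-34)^2 / (2 * 9.109e-31 * (3.55e-09)^2)
E(J) = 4.78462e-21
E = E(J) / 1.602e-19 = 0.0299 eV

0.0299


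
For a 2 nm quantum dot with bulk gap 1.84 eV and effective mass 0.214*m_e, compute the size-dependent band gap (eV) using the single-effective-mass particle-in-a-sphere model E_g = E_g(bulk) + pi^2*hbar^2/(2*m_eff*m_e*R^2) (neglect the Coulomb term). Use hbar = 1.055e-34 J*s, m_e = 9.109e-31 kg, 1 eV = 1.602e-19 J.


Radius R = 2/2 nm = 1e-09 m
Confinement energy dE = pi^2 * hbar^2 / (2 * m_eff * m_e * R^2)
dE = pi^2 * (1.055e-34)^2 / (2 * 0.214 * 9.109e-31 * (1e-09)^2) J, divided by 1.602e-19 J/eV
dE = 1.7588 eV
Total band gap = E_g(bulk) + dE = 1.84 + 1.7588 = 3.5988 eV

3.5988


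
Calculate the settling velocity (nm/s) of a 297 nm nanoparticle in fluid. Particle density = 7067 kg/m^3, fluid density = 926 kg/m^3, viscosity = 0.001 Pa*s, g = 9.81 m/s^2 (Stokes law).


Radius R = 297/2 nm = 1.485e-07 m
Density difference = 7067 - 926 = 6141 kg/m^3
v = 2 * R^2 * (rho_p - rho_f) * g / (9 * eta)
v = 2 * (1.485e-07)^2 * 6141 * 9.81 / (9 * 0.001)
v = 2.95222e-07 m/s = 295.2219 nm/s

295.2219


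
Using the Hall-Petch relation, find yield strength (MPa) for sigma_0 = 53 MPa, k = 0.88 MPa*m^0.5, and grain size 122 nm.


d = 122 nm = 1.22e-07 m
sqrt(d) = 0.000349285
Hall-Petch contribution = k / sqrt(d) = 0.88 / 0.000349285 = 2519.4 MPa
sigma = sigma_0 + k/sqrt(d) = 53 + 2519.4 = 2572.4 MPa

2572.4


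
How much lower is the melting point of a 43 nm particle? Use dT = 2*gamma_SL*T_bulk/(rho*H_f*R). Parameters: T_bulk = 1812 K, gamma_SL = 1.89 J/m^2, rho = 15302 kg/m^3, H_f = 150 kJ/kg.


Radius R = 43/2 = 21.5 nm = 2.15e-08 m
Convert H_f = 150 kJ/kg = 150000 J/kg
dT = 2 * gamma_SL * T_bulk / (rho * H_f * R)
dT = 2 * 1.89 * 1812 / (15302 * 150000 * 2.15e-08)
dT = 138.8 K

138.8


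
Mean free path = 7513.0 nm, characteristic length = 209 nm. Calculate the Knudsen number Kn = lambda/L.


Knudsen number Kn = lambda / L
Kn = 7513.0 / 209
Kn = 35.9474

35.9474


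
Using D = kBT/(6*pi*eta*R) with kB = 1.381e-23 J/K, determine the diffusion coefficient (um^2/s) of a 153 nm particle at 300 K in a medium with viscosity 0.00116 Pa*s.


Radius R = 153/2 = 76.5 nm = 7.65e-08 m
D = kB*T / (6*pi*eta*R)
D = 1.381e-23 * 300 / (6 * pi * 0.00116 * 7.65e-08)
D = 2.47682e-12 m^2/s = 2.477 um^2/s

2.477


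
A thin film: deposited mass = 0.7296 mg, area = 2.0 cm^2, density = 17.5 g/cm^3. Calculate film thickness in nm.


Convert: m = 0.7296 mg = 7.2960e-07 kg, A = 2.0 cm^2 = 2.0000e-04 m^2, rho = 17.5 g/cm^3 = 17500 kg/m^3
t = m / (A * rho)
t = 7.2960e-07 / (2.0000e-04 * 17500)
t = 2.0846e-07 m = 208.5 nm

208.5


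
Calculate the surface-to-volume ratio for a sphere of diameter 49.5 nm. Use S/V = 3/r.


Radius r = 49.5/2 = 24.75 nm
S/V = 3 / r = 3 / 24.75
S/V = 0.1212 nm^-1

0.1212


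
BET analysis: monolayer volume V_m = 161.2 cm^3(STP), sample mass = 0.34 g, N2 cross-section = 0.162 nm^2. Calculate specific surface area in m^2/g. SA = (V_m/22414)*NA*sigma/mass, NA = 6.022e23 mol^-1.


Number of moles in monolayer = V_m / 22414 = 161.2 / 22414 = 0.00719193
Number of molecules = moles * NA = 0.00719193 * 6.022e23
SA = molecules * sigma / mass
SA = (161.2 / 22414) * 6.022e23 * 0.162e-18 / 0.34
SA = 2063.6 m^2/g

2063.6


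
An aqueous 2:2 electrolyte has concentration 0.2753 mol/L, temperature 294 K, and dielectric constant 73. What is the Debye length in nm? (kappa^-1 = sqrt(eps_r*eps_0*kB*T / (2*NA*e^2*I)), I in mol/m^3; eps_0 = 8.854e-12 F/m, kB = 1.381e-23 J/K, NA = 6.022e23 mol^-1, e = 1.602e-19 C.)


Ionic strength I = 0.2753 * 2^2 * 1000 = 1101.2 mol/m^3
kappa^-1 = sqrt(73 * 8.854e-12 * 1.381e-23 * 294 / (2 * 6.022e23 * (1.602e-19)^2 * 1101.2))
kappa^-1 = 0.278 nm

0.278


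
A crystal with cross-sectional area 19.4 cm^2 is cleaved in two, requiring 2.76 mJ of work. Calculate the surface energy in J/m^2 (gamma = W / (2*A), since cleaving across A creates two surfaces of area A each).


Convert: A = 19.4 cm^2 = 0.00194 m^2, W = 2.76 mJ = 0.00276 J
Cleaving exposes two faces of area A, so total new surface = 2*A and gamma = W / (2*A)
gamma = 0.00276 / (2 * 0.00194)
gamma = 0.711 J/m^2

0.711


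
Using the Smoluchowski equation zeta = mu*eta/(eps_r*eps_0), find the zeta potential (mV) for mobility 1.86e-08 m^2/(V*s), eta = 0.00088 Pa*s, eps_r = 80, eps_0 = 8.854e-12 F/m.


Smoluchowski equation: zeta = mu * eta / (eps_r * eps_0)
zeta = 1.86e-08 * 0.00088 / (80 * 8.854e-12)
zeta = 0.023108 V = 23.11 mV

23.11


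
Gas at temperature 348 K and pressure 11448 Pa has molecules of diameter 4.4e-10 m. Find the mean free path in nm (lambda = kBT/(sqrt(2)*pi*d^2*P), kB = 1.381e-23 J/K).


Mean free path: lambda = kB*T / (sqrt(2) * pi * d^2 * P)
lambda = 1.381e-23 * 348 / (sqrt(2) * pi * (4.4e-10)^2 * 11448)
lambda = 4.8806e-07 m
lambda = 488.06 nm

488.06


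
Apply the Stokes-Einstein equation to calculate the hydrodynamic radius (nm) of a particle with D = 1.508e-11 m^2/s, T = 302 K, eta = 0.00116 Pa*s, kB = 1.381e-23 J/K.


Stokes-Einstein: R = kB*T / (6*pi*eta*D)
R = 1.381e-23 * 302 / (6 * pi * 0.00116 * 1.508e-11)
R = 1.26485e-08 m = 12.65 nm

12.65


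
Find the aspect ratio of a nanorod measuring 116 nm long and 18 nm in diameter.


Aspect ratio AR = length / diameter
AR = 116 / 18
AR = 6.44

6.44


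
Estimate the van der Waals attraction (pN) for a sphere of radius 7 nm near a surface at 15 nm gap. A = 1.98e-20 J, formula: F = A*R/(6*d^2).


Convert to SI: R = 7 nm = 7e-09 m, d = 15 nm = 1.5e-08 m
F = A * R / (6 * d^2)
F = 1.98e-20 * 7e-09 / (6 * (1.5e-08)^2)
F = 1.02667e-13 N = 0.103 pN

0.103


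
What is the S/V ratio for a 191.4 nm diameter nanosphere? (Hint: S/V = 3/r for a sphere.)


Radius r = 191.4/2 = 95.7 nm
S/V = 3 / r = 3 / 95.7
S/V = 0.0313 nm^-1

0.0313


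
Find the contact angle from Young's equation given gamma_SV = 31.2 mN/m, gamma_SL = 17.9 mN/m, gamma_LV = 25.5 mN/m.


cos(theta) = (gamma_SV - gamma_SL) / gamma_LV
cos(theta) = (31.2 - 17.9) / 25.5
cos(theta) = 0.521569
theta = arccos(0.521569) = 58.56 degrees

58.56


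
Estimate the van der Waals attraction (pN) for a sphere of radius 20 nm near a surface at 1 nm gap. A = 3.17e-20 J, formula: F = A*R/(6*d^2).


Convert to SI: R = 20 nm = 2e-08 m, d = 1 nm = 1e-09 m
F = A * R / (6 * d^2)
F = 3.17e-20 * 2e-08 / (6 * (1e-09)^2)
F = 1.05667e-10 N = 105.667 pN

105.667


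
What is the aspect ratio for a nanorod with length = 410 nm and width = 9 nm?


Aspect ratio AR = length / diameter
AR = 410 / 9
AR = 45.56

45.56


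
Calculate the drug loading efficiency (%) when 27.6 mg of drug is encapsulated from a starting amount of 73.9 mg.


Drug loading efficiency = (drug loaded / drug initial) * 100
DLE = 27.6 / 73.9 * 100
DLE = 0.3735 * 100
DLE = 37.35%

37.35


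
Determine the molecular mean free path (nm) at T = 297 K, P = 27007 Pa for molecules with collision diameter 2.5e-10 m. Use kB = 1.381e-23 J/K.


Mean free path: lambda = kB*T / (sqrt(2) * pi * d^2 * P)
lambda = 1.381e-23 * 297 / (sqrt(2) * pi * (2.5e-10)^2 * 27007)
lambda = 5.46926e-07 m
lambda = 546.93 nm

546.93


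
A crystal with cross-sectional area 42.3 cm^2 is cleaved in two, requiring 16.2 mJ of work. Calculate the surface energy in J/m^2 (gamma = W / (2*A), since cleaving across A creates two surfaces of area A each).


Convert: A = 42.3 cm^2 = 0.00423 m^2, W = 16.2 mJ = 0.0162 J
Cleaving exposes two faces of area A, so total new surface = 2*A and gamma = W / (2*A)
gamma = 0.0162 / (2 * 0.00423)
gamma = 1.915 J/m^2

1.915


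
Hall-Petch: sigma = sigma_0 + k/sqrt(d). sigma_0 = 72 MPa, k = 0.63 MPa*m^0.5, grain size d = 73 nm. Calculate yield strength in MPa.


d = 73 nm = 7.3e-08 m
sqrt(d) = 0.0002701851
Hall-Petch contribution = k / sqrt(d) = 0.63 / 0.0002701851 = 2331.7 MPa
sigma = sigma_0 + k/sqrt(d) = 72 + 2331.7 = 2403.7 MPa

2403.7


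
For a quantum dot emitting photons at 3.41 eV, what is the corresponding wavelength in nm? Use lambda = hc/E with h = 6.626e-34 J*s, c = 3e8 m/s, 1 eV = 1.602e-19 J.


Convert energy: E = 3.41 eV = 3.41 * 1.602e-19 = 5.46282e-19 J
lambda = h*c / E = 6.626e-34 * 3e8 / 5.46282e-19
lambda = 3.63878e-07 m = 363.9 nm

363.9


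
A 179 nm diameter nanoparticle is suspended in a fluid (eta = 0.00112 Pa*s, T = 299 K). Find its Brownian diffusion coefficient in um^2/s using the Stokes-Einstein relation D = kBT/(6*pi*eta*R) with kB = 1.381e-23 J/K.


Radius R = 179/2 = 89.5 nm = 8.95e-08 m
D = kB*T / (6*pi*eta*R)
D = 1.381e-23 * 299 / (6 * pi * 0.00112 * 8.95e-08)
D = 2.18536e-12 m^2/s = 2.185 um^2/s

2.185


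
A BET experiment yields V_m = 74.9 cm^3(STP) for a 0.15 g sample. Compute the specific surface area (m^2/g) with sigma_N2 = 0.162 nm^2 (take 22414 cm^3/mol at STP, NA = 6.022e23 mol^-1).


Number of moles in monolayer = V_m / 22414 = 74.9 / 22414 = 0.00334166
Number of molecules = moles * NA = 0.00334166 * 6.022e23
SA = molecules * sigma / mass
SA = (74.9 / 22414) * 6.022e23 * 0.162e-18 / 0.15
SA = 2173.3 m^2/g

2173.3


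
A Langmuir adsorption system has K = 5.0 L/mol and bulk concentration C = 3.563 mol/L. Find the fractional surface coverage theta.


Langmuir isotherm: theta = K*C / (1 + K*C)
K*C = 5.0 * 3.563 = 17.815
theta = 17.815 / (1 + 17.815) = 17.815 / 18.815
theta = 0.9469

0.9469


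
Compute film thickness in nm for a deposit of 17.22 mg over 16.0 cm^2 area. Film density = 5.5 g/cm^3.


Convert: m = 17.22 mg = 1.7220e-05 kg, A = 16.0 cm^2 = 1.6000e-03 m^2, rho = 5.5 g/cm^3 = 5500 kg/m^3
t = m / (A * rho)
t = 1.7220e-05 / (1.6000e-03 * 5500)
t = 1.9568e-06 m = 1956.8 nm

1956.8


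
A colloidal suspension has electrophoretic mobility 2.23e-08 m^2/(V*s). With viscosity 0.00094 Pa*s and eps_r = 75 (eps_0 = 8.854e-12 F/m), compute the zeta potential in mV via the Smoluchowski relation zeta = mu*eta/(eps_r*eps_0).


Smoluchowski equation: zeta = mu * eta / (eps_r * eps_0)
zeta = 2.23e-08 * 0.00094 / (75 * 8.854e-12)
zeta = 0.031567 V = 31.57 mV

31.57


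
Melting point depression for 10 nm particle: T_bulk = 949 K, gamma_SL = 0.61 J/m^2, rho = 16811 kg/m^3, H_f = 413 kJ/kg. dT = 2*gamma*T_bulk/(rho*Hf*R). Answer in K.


Radius R = 10/2 = 5 nm = 5e-09 m
Convert H_f = 413 kJ/kg = 413000 J/kg
dT = 2 * gamma_SL * T_bulk / (rho * H_f * R)
dT = 2 * 0.61 * 949 / (16811 * 413000 * 5e-09)
dT = 33.4 K

33.4


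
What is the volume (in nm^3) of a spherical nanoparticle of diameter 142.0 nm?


Radius r = 142.0/2 = 71 nm
Volume V = (4/3) * pi * r^3
V = (4/3) * pi * (71)^3
V = 1499214.09 nm^3

1499214.09


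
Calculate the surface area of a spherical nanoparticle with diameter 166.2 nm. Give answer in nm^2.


Radius r = 166.2/2 = 83.1 nm
Surface area SA = 4 * pi * r^2
SA = 4 * pi * (83.1)^2
SA = 86778.45 nm^2

86778.45


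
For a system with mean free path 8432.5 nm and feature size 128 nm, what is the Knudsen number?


Knudsen number Kn = lambda / L
Kn = 8432.5 / 128
Kn = 65.8789

65.8789


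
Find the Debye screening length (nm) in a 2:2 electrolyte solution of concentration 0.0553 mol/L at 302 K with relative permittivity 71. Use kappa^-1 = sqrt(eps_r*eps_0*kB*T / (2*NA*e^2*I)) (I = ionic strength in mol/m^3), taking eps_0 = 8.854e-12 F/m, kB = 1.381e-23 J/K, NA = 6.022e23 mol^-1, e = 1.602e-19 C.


Ionic strength I = 0.0553 * 2^2 * 1000 = 221.2 mol/m^3
kappa^-1 = sqrt(71 * 8.854e-12 * 1.381e-23 * 302 / (2 * 6.022e23 * (1.602e-19)^2 * 221.2))
kappa^-1 = 0.619 nm

0.619


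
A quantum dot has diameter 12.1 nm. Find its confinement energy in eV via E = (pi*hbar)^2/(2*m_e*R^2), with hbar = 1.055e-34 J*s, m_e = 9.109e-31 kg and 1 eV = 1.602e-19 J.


Radius R = 12.1/2 = 6.05 nm = 6.05e-09 m
E = (pi * 1.055e-34)^2 / (2 * 9.109e-31 * (6.05e-09)^2)
E(J) = 1.64738e-21
E = E(J) / 1.602e-19 = 0.0103 eV

0.0103


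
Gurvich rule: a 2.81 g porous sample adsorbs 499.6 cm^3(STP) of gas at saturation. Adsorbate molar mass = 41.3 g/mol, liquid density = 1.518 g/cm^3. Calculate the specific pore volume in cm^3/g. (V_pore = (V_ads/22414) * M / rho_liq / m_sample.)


Moles adsorbed n = V_ads / 22414 = 499.6 / 22414 = 2.228964e-02 mol
Liquid volume V_liq = n * M / rho_liq = 2.228964e-02 * 41.3 / 1.518 = 0.60643 cm^3
Specific pore volume V_pore = V_liq / m_sample = 0.60643 / 2.81
V_pore = 0.2158 cm^3/g

0.2158


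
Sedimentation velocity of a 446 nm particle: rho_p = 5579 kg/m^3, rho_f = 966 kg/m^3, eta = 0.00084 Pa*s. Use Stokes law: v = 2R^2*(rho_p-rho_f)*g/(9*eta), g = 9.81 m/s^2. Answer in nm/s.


Radius R = 446/2 nm = 2.23e-07 m
Density difference = 5579 - 966 = 4613 kg/m^3
v = 2 * R^2 * (rho_p - rho_f) * g / (9 * eta)
v = 2 * (2.23e-07)^2 * 4613 * 9.81 / (9 * 0.00084)
v = 5.95347e-07 m/s = 595.3473 nm/s

595.3473


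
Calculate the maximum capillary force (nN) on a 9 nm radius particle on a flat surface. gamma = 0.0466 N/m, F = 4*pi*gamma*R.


Convert radius: R = 9 nm = 9e-09 m
F = 4 * pi * gamma * R
F = 4 * pi * 0.0466 * 9e-09
F = 5.27034e-09 N = 5.2703 nN

5.2703


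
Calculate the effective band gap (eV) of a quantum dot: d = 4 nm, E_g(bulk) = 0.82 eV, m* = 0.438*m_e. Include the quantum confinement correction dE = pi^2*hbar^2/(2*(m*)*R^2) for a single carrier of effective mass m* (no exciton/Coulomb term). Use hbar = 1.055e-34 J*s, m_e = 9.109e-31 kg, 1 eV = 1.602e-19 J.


Radius R = 4/2 nm = 2e-09 m
Confinement energy dE = pi^2 * hbar^2 / (2 * m_eff * m_e * R^2)
dE = pi^2 * (1.055e-34)^2 / (2 * 0.438 * 9.109e-31 * (2e-09)^2) J, divided by 1.602e-19 J/eV
dE = 0.2148 eV
Total band gap = E_g(bulk) + dE = 0.82 + 0.2148 = 1.0348 eV

1.0348


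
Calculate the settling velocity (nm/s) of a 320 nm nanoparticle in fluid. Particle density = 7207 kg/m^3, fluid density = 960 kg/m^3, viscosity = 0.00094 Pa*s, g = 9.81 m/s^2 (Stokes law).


Radius R = 320/2 nm = 1.6e-07 m
Density difference = 7207 - 960 = 6247 kg/m^3
v = 2 * R^2 * (rho_p - rho_f) * g / (9 * eta)
v = 2 * (1.6e-07)^2 * 6247 * 9.81 / (9 * 0.00094)
v = 3.70886e-07 m/s = 370.8857 nm/s

370.8857


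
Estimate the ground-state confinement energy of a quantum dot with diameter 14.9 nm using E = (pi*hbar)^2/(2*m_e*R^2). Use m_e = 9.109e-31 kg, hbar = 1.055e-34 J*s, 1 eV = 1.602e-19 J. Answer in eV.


Radius R = 14.9/2 = 7.45 nm = 7.45e-09 m
E = (pi * 1.055e-34)^2 / (2 * 9.109e-31 * (7.45e-09)^2)
E(J) = 1.0864e-21
E = E(J) / 1.602e-19 = 0.0068 eV

0.0068


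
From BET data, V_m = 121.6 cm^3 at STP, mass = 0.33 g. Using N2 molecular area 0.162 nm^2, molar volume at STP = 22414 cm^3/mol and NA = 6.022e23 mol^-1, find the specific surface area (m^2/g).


Number of moles in monolayer = V_m / 22414 = 121.6 / 22414 = 0.00542518
Number of molecules = moles * NA = 0.00542518 * 6.022e23
SA = molecules * sigma / mass
SA = (121.6 / 22414) * 6.022e23 * 0.162e-18 / 0.33
SA = 1603.8 m^2/g

1603.8


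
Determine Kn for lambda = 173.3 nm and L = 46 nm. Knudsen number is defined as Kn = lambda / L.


Knudsen number Kn = lambda / L
Kn = 173.3 / 46
Kn = 3.7674

3.7674


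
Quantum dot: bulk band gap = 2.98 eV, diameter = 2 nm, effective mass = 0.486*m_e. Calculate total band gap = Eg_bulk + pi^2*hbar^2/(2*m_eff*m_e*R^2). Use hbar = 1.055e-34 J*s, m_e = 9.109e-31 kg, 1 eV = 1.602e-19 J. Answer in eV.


Radius R = 2/2 nm = 1e-09 m
Confinement energy dE = pi^2 * hbar^2 / (2 * m_eff * m_e * R^2)
dE = pi^2 * (1.055e-34)^2 / (2 * 0.486 * 9.109e-31 * (1e-09)^2) J, divided by 1.602e-19 J/eV
dE = 0.7745 eV
Total band gap = E_g(bulk) + dE = 2.98 + 0.7745 = 3.7545 eV

3.7545


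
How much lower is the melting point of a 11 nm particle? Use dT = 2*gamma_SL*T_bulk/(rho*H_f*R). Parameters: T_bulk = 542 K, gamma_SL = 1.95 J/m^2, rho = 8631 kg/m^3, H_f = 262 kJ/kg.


Radius R = 11/2 = 5.5 nm = 5.5e-09 m
Convert H_f = 262 kJ/kg = 262000 J/kg
dT = 2 * gamma_SL * T_bulk / (rho * H_f * R)
dT = 2 * 1.95 * 542 / (8631 * 262000 * 5.5e-09)
dT = 170.0 K

170.0


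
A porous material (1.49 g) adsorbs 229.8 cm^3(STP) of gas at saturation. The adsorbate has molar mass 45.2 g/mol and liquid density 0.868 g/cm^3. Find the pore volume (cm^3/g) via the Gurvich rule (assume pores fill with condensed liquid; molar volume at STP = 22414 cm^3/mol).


Moles adsorbed n = V_ads / 22414 = 229.8 / 22414 = 1.025252e-02 mol
Liquid volume V_liq = n * M / rho_liq = 1.025252e-02 * 45.2 / 0.868 = 0.53389 cm^3
Specific pore volume V_pore = V_liq / m_sample = 0.53389 / 1.49
V_pore = 0.3583 cm^3/g

0.3583


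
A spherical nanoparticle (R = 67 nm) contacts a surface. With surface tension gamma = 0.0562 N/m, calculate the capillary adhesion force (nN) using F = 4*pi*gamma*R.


Convert radius: R = 67 nm = 6.7e-08 m
F = 4 * pi * gamma * R
F = 4 * pi * 0.0562 * 6.7e-08
F = 4.73174e-08 N = 47.3174 nN

47.3174


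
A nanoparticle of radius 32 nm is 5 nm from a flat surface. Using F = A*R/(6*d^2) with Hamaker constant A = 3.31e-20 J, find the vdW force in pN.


Convert to SI: R = 32 nm = 3.2e-08 m, d = 5 nm = 5e-09 m
F = A * R / (6 * d^2)
F = 3.31e-20 * 3.2e-08 / (6 * (5e-09)^2)
F = 7.06133e-12 N = 7.061 pN

7.061


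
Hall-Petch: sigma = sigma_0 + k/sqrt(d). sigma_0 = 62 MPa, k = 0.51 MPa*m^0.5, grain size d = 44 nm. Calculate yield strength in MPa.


d = 44 nm = 4.4e-08 m
sqrt(d) = 0.0002097618
Hall-Petch contribution = k / sqrt(d) = 0.51 / 0.0002097618 = 2431.3 MPa
sigma = sigma_0 + k/sqrt(d) = 62 + 2431.3 = 2493.3 MPa

2493.3


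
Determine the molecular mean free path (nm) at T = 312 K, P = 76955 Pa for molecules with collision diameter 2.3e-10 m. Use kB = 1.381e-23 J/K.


Mean free path: lambda = kB*T / (sqrt(2) * pi * d^2 * P)
lambda = 1.381e-23 * 312 / (sqrt(2) * pi * (2.3e-10)^2 * 76955)
lambda = 2.38227e-07 m
lambda = 238.23 nm

238.23


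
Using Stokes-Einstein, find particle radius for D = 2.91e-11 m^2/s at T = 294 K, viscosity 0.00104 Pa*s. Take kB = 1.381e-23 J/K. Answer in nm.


Stokes-Einstein: R = kB*T / (6*pi*eta*D)
R = 1.381e-23 * 294 / (6 * pi * 0.00104 * 2.91e-11)
R = 7.11727e-09 m = 7.12 nm

7.12


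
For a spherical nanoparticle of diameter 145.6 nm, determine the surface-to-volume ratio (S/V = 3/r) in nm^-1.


Radius r = 145.6/2 = 72.8 nm
S/V = 3 / r = 3 / 72.8
S/V = 0.0412 nm^-1

0.0412


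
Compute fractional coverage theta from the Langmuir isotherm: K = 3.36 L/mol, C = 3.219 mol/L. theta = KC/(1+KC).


Langmuir isotherm: theta = K*C / (1 + K*C)
K*C = 3.36 * 3.219 = 10.81584
theta = 10.81584 / (1 + 10.81584) = 10.81584 / 11.81584
theta = 0.9154

0.9154


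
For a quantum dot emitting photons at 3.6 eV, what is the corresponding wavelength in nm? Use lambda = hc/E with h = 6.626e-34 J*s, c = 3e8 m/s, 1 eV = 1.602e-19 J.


Convert energy: E = 3.6 eV = 3.6 * 1.602e-19 = 5.7672e-19 J
lambda = h*c / E = 6.626e-34 * 3e8 / 5.7672e-19
lambda = 3.44673e-07 m = 344.7 nm

344.7


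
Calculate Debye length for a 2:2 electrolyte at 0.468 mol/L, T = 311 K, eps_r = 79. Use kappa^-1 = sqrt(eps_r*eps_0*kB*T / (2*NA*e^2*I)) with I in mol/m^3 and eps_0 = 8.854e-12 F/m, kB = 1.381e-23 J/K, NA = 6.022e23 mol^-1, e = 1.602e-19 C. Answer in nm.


Ionic strength I = 0.468 * 2^2 * 1000 = 1872 mol/m^3
kappa^-1 = sqrt(79 * 8.854e-12 * 1.381e-23 * 311 / (2 * 6.022e23 * (1.602e-19)^2 * 1872))
kappa^-1 = 0.228 nm

0.228


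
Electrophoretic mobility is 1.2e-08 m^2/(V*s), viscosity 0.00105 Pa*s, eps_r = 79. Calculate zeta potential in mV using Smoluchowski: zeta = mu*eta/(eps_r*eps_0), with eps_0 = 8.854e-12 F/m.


Smoluchowski equation: zeta = mu * eta / (eps_r * eps_0)
zeta = 1.2e-08 * 0.00105 / (79 * 8.854e-12)
zeta = 0.018014 V = 18.01 mV

18.01


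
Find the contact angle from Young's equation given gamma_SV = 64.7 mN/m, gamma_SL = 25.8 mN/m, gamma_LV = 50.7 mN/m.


cos(theta) = (gamma_SV - gamma_SL) / gamma_LV
cos(theta) = (64.7 - 25.8) / 50.7
cos(theta) = 0.767258
theta = arccos(0.767258) = 39.89 degrees

39.89


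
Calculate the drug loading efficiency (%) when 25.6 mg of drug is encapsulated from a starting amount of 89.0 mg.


Drug loading efficiency = (drug loaded / drug initial) * 100
DLE = 25.6 / 89.0 * 100
DLE = 0.2876 * 100
DLE = 28.76%

28.76


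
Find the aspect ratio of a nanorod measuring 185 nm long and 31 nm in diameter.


Aspect ratio AR = length / diameter
AR = 185 / 31
AR = 5.97

5.97


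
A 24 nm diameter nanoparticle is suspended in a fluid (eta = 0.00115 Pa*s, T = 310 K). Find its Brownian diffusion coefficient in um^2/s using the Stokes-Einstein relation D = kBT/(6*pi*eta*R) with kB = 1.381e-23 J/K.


Radius R = 24/2 = 12 nm = 1.2e-08 m
D = kB*T / (6*pi*eta*R)
D = 1.381e-23 * 310 / (6 * pi * 0.00115 * 1.2e-08)
D = 1.64579e-11 m^2/s = 16.458 um^2/s

16.458


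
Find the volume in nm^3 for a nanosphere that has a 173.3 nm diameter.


Radius r = 173.3/2 = 86.65 nm
Volume V = (4/3) * pi * r^3
V = (4/3) * pi * (86.65)^3
V = 2725174.46 nm^3

2725174.46


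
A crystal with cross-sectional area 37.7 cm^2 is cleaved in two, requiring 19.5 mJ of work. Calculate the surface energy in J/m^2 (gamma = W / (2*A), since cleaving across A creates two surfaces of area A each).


Convert: A = 37.7 cm^2 = 0.00377 m^2, W = 19.5 mJ = 0.0195 J
Cleaving exposes two faces of area A, so total new surface = 2*A and gamma = W / (2*A)
gamma = 0.0195 / (2 * 0.00377)
gamma = 2.586 J/m^2

2.586


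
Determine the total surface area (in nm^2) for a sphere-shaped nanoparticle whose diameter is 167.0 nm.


Radius r = 167.0/2 = 83.5 nm
Surface area SA = 4 * pi * r^2
SA = 4 * pi * (83.5)^2
SA = 87615.88 nm^2

87615.88


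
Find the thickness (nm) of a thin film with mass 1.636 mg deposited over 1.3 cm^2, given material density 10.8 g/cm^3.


Convert: m = 1.636 mg = 1.6360e-06 kg, A = 1.3 cm^2 = 1.3000e-04 m^2, rho = 10.8 g/cm^3 = 10800 kg/m^3
t = m / (A * rho)
t = 1.6360e-06 / (1.3000e-04 * 10800)
t = 1.1652e-06 m = 1165.2 nm

1165.2


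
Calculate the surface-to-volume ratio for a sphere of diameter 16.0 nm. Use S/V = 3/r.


Radius r = 16.0/2 = 8 nm
S/V = 3 / r = 3 / 8
S/V = 0.375 nm^-1

0.375


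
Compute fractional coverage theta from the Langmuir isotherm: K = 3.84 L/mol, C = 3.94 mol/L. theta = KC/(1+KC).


Langmuir isotherm: theta = K*C / (1 + K*C)
K*C = 3.84 * 3.94 = 15.1296
theta = 15.1296 / (1 + 15.1296) = 15.1296 / 16.1296
theta = 0.938

0.938


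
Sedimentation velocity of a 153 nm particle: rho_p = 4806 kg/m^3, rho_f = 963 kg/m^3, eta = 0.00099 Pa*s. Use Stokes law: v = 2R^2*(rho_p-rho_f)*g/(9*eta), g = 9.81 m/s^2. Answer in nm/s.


Radius R = 153/2 nm = 7.65e-08 m
Density difference = 4806 - 963 = 3843 kg/m^3
v = 2 * R^2 * (rho_p - rho_f) * g / (9 * eta)
v = 2 * (7.65e-08)^2 * 3843 * 9.81 / (9 * 0.00099)
v = 4.95239e-08 m/s = 49.5239 nm/s

49.5239


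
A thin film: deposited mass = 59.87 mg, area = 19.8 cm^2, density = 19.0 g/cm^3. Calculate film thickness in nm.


Convert: m = 59.87 mg = 5.9870e-05 kg, A = 19.8 cm^2 = 1.9800e-03 m^2, rho = 19.0 g/cm^3 = 19000 kg/m^3
t = m / (A * rho)
t = 5.9870e-05 / (1.9800e-03 * 19000)
t = 1.5914e-06 m = 1591.4 nm

1591.4


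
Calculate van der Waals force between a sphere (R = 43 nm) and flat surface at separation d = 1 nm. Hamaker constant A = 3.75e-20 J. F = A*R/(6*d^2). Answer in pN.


Convert to SI: R = 43 nm = 4.3e-08 m, d = 1 nm = 1e-09 m
F = A * R / (6 * d^2)
F = 3.75e-20 * 4.3e-08 / (6 * (1e-09)^2)
F = 2.6875e-10 N = 268.75 pN

268.75


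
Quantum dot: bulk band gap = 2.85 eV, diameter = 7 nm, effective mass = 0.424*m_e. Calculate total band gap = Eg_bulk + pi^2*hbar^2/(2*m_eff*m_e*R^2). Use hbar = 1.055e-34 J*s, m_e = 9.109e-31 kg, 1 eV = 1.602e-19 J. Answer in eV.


Radius R = 7/2 nm = 3.5e-09 m
Confinement energy dE = pi^2 * hbar^2 / (2 * m_eff * m_e * R^2)
dE = pi^2 * (1.055e-34)^2 / (2 * 0.424 * 9.109e-31 * (3.5e-09)^2) J, divided by 1.602e-19 J/eV
dE = 0.0725 eV
Total band gap = E_g(bulk) + dE = 2.85 + 0.0725 = 2.9225 eV

2.9225


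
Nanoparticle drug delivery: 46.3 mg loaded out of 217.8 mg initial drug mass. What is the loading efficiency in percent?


Drug loading efficiency = (drug loaded / drug initial) * 100
DLE = 46.3 / 217.8 * 100
DLE = 0.2126 * 100
DLE = 21.26%

21.26


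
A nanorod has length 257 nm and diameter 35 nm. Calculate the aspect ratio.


Aspect ratio AR = length / diameter
AR = 257 / 35
AR = 7.34

7.34


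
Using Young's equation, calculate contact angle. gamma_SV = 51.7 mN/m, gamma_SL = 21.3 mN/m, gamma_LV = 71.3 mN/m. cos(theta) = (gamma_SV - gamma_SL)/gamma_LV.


cos(theta) = (gamma_SV - gamma_SL) / gamma_LV
cos(theta) = (51.7 - 21.3) / 71.3
cos(theta) = 0.426367
theta = arccos(0.426367) = 64.76 degrees

64.76


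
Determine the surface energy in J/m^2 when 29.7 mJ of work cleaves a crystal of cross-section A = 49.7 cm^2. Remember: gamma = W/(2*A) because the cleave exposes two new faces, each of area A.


Convert: A = 49.7 cm^2 = 0.00497 m^2, W = 29.7 mJ = 0.0297 J
Cleaving exposes two faces of area A, so total new surface = 2*A and gamma = W / (2*A)
gamma = 0.0297 / (2 * 0.00497)
gamma = 2.988 J/m^2

2.988


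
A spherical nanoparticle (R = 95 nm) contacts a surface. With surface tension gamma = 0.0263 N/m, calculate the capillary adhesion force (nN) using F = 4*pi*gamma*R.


Convert radius: R = 95 nm = 9.5e-08 m
F = 4 * pi * gamma * R
F = 4 * pi * 0.0263 * 9.5e-08
F = 3.13971e-08 N = 31.3971 nN

31.3971


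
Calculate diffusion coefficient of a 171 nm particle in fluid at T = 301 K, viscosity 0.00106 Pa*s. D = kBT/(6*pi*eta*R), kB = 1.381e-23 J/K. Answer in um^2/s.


Radius R = 171/2 = 85.5 nm = 8.55e-08 m
D = kB*T / (6*pi*eta*R)
D = 1.381e-23 * 301 / (6 * pi * 0.00106 * 8.55e-08)
D = 2.43325e-12 m^2/s = 2.433 um^2/s

2.433


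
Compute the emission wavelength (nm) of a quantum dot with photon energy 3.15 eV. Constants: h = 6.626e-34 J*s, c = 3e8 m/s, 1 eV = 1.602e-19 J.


Convert energy: E = 3.15 eV = 3.15 * 1.602e-19 = 5.0463e-19 J
lambda = h*c / E = 6.626e-34 * 3e8 / 5.0463e-19
lambda = 3.93912e-07 m = 393.9 nm

393.9


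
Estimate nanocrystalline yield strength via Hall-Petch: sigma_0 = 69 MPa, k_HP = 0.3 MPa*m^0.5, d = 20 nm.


d = 20 nm = 2e-08 m
sqrt(d) = 0.0001414214
Hall-Petch contribution = k / sqrt(d) = 0.3 / 0.0001414214 = 2121.3 MPa
sigma = sigma_0 + k/sqrt(d) = 69 + 2121.3 = 2190.3 MPa

2190.3


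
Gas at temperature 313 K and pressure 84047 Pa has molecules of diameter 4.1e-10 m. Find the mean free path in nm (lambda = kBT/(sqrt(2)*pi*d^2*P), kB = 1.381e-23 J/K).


Mean free path: lambda = kB*T / (sqrt(2) * pi * d^2 * P)
lambda = 1.381e-23 * 313 / (sqrt(2) * pi * (4.1e-10)^2 * 84047)
lambda = 6.88626e-08 m
lambda = 68.86 nm

68.86


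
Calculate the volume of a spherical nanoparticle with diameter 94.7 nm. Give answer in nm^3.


Radius r = 94.7/2 = 47.35 nm
Volume V = (4/3) * pi * r^3
V = (4/3) * pi * (47.35)^3
V = 444680.99 nm^3

444680.99


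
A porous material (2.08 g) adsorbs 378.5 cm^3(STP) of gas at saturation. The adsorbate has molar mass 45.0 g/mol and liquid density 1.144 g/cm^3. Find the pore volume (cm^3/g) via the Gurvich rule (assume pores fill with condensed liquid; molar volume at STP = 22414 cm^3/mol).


Moles adsorbed n = V_ads / 22414 = 378.5 / 22414 = 1.688677e-02 mol
Liquid volume V_liq = n * M / rho_liq = 1.688677e-02 * 45.0 / 1.144 = 0.66425 cm^3
Specific pore volume V_pore = V_liq / m_sample = 0.66425 / 2.08
V_pore = 0.3194 cm^3/g

0.3194


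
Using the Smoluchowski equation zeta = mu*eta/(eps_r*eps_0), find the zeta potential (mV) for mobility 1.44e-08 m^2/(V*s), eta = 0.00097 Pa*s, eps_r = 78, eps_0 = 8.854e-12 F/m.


Smoluchowski equation: zeta = mu * eta / (eps_r * eps_0)
zeta = 1.44e-08 * 0.00097 / (78 * 8.854e-12)
zeta = 0.020226 V = 20.23 mV

20.23
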